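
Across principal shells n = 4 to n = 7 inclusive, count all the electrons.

Shell n has n² orbitals: 4²=16 + 5²=25 + 6²=36 + 7²=49 = 126 orbitals.
Two spin states per orbital: 2 × 126 = 252 electrons.

252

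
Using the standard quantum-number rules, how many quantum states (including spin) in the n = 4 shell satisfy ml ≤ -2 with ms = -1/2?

3

Contributions: l=2 → 1; l=3 → 2.
Orbitals: 1 + 2 = 3. With ms fixed to a single value there is one state per orbital, giving 3 states.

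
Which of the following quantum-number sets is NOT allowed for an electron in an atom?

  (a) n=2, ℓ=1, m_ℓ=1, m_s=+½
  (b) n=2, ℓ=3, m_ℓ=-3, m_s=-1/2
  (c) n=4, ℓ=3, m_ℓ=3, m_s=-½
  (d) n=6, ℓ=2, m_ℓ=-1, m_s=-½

(b)

(b) has ℓ = 3 ≥ n = 2, violating 0 ≤ ℓ ≤ n−1.
The remaining sets (a), (c), (d) satisfy all four rules.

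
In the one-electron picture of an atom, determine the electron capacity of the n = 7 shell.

A shell holds 2n² electrons: 2 × 7² = 2 × 49 = 98.

98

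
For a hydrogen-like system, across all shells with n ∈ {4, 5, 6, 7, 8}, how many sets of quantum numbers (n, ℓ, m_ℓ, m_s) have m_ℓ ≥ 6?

Treat each shell separately and count matching orbitals:
n=7 → 1; n=8 → 3.
Orbitals: 1 + 3 = 4. Including both spin states (m_s = ±1/2) gives 2 × 4 = 8 states.

8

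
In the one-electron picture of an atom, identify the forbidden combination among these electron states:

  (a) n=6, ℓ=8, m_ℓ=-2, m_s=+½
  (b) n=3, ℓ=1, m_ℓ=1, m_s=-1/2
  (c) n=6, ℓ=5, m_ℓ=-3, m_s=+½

(a)

(a) has ℓ = 8 ≥ n = 6, violating 0 ≤ ℓ ≤ n−1.
The remaining sets (b), (c) satisfy all four rules.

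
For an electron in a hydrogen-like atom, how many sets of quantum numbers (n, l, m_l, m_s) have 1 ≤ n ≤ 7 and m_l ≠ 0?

Per-shell orbital counts meeting the constraint:
n=2 → 2; n=3 → 6; n=4 → 12; n=5 → 20; n=6 → 30; n=7 → 42.
Orbitals: 2 + 6 + 12 + 20 + 30 + 42 = 112. Including both spin states (m_s = ±1/2) gives 2 × 112 = 224 states.

224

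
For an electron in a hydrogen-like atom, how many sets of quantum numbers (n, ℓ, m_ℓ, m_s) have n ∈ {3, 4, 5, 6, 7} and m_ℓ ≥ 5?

Per-shell orbital counts meeting the constraint:
n=6 → 1; n=7 → 3.
Orbitals: 1 + 3 = 4. Including both spin states (m_s = ±1/2) gives 2 × 4 = 8 states.

8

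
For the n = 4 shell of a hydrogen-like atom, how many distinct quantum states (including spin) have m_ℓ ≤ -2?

Per ℓ-value: ℓ=2 → 1; ℓ=3 → 2.
Orbitals: 1 + 2 = 3. Each orbital carries two spin states, so 3 × 2 = 6 states.

6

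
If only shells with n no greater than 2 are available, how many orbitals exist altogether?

Total orbitals = 1² + 2² = 5.

5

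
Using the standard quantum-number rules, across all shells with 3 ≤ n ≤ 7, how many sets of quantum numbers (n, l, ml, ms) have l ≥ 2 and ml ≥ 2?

70

Per-shell orbital counts meeting the constraint:
n=3 → 1; n=4 → 3; n=5 → 6; n=6 → 10; n=7 → 15.
Orbitals: 1 + 3 + 6 + 10 + 15 = 35. Including both spin states (ms = ±1/2) gives 2 × 35 = 70 states.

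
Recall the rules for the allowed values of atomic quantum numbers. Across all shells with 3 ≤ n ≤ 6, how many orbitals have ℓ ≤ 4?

75

Go shell by shell, enumerating (ℓ, m_ℓ) with ℓ ≤ 4:
n=3 → 9; n=4 → 16; n=5 → 25; n=6 → 25.
Total orbitals: 9 + 16 + 25 + 25 = 75.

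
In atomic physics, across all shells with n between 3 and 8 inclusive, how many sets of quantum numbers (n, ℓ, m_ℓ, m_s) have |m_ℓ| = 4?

Treat each shell separately and count matching orbitals:
n=5 → 2; n=6 → 4; n=7 → 6; n=8 → 8.
Orbitals: 2 + 4 + 6 + 8 = 20. Including both spin states (m_s = ±1/2) gives 2 × 20 = 40 states.

40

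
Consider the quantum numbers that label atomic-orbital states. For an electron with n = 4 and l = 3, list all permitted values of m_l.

m_l takes every integer from −l to +l. With l = 3 that gives the 7 values -3, -2, -1, 0, 1, 2, 3.

-3, -2, -1, 0, 1, 2, 3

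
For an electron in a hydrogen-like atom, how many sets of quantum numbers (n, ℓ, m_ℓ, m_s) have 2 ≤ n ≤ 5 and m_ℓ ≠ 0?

Per-shell orbital counts meeting the constraint:
n=2 → 2; n=3 → 6; n=4 → 12; n=5 → 20.
Orbitals: 2 + 6 + 12 + 20 = 40. Including both spin states (m_s = ±1/2) gives 2 × 40 = 80 states.

80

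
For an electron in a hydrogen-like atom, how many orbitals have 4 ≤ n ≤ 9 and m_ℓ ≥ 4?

For each n in the range, tally the orbitals obeying m_ℓ ≥ 4:
n=5 → 1; n=6 → 3; n=7 → 6; n=8 → 10; n=9 → 15.
Total orbitals: 1 + 3 + 6 + 10 + 15 = 35.

35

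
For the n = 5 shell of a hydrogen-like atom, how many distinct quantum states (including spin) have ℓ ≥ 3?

32

For n = 5, ℓ ranges over 0 … 4.
Contributions: ℓ=3 → 7; ℓ=4 → 9.
Orbitals: 7 + 9 = 16. Each orbital carries two spin states, so 16 × 2 = 32 states.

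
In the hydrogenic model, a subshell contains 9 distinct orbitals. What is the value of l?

2l+1 = 9 gives l = 4.

l = 4 (g)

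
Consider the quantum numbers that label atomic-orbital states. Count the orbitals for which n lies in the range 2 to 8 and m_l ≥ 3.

35

Treat each shell separately and count matching orbitals:
n=4 → 1; n=5 → 3; n=6 → 6; n=7 → 10; n=8 → 15.
Total orbitals: 1 + 3 + 6 + 10 + 15 = 35.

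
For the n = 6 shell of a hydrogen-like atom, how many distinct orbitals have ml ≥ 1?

15

With n = 6 the allowed l are 0, 1, …, 5.
Per l-value: l=1 → 1; l=2 → 2; l=3 → 3; l=4 → 4; l=5 → 5.
Total orbitals: 1 + 2 + 3 + 4 + 5 = 15.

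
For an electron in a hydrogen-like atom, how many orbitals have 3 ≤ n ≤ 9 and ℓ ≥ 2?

Treat each shell separately and count matching orbitals:
n=3 → 5; n=4 → 12; n=5 → 21; n=6 → 32; n=7 → 45; n=8 → 60; n=9 → 77.
Total orbitals: 5 + 12 + 21 + 32 + 45 + 60 + 77 = 252.

252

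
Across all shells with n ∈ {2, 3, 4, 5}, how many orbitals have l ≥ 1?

Go shell by shell, enumerating (l, ml) with l ≥ 1:
n=2 → 3; n=3 → 8; n=4 → 15; n=5 → 24.
Total orbitals: 3 + 8 + 15 + 24 = 50.

50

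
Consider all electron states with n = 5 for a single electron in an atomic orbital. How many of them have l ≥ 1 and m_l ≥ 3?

With n = 5 the allowed l are 0, 1, …, 4.
The (l, m_l) pairs meeting l ≥ 1 and m_l ≥ 3 give: l=3 → 1; l=4 → 2.
Orbitals: 1 + 2 = 3. Each orbital carries two spin states, so 3 × 2 = 6 states.

6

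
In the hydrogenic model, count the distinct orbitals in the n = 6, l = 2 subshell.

5

A subshell has 2l+1 orbitals; with l = 2, that's 5.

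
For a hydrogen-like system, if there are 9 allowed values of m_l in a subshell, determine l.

m_l ranges over 2l+1 integers, so 2l+1 = 9 ⇒ l = 4.

l = 4 (g)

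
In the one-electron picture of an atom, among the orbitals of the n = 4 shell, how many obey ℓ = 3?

Per ℓ-value: ℓ=3 → 7.
Total orbitals: 7.

7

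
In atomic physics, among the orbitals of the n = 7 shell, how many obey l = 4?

Contributions: l=4 → 9.
Total orbitals: 9.

9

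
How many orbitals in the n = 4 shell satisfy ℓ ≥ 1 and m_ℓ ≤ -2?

3

The (ℓ, m_ℓ) pairs meeting ℓ ≥ 1 and m_ℓ ≤ -2 give: ℓ=2 → 1; ℓ=3 → 2.
Total orbitals: 1 + 2 = 3.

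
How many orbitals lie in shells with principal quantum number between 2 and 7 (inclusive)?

Shell n has n² orbitals: 2²=4 + 3²=9 + 4²=16 + 5²=25 + 6²=36 + 7²=49 = 139 orbitals.

139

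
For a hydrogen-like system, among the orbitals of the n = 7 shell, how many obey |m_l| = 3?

8

For n = 7, l ranges over 0 … 6.
Per l-value: l=3 → 2; l=4 → 2; l=5 → 2; l=6 → 2.
Total orbitals: 2 + 2 + 2 + 2 = 8.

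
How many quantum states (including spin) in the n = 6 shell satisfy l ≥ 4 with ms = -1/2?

20

With n = 6 the allowed l are 0, 1, …, 5.
The (l, ml) pairs meeting l ≥ 4 give: l=4 → 9; l=5 → 11.
Orbitals: 9 + 11 = 20. With ms fixed to a single value there is one state per orbital, giving 20 states.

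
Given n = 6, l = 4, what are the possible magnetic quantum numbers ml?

-4, -3, -2, -1, 0, 1, 2, 3, 4

ml takes every integer from −l to +l. With l = 4 that gives the 9 values -4, -3, -2, -1, 0, 1, 2, 3, 4.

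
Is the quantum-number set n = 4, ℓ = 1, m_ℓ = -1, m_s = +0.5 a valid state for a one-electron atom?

Valid

n = 4 is a positive integer. ℓ = 1 satisfies 0 ≤ ℓ ≤ n−1 = 3. m_ℓ = -1 lies in the range −ℓ … +ℓ (here −1 … 1). m_s = +1/2 is one of ±1/2.
All four constraints are satisfied.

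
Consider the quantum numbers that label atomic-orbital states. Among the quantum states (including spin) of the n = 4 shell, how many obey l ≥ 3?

14

The n = 4 shell has l = 0 through 3; check each.
Per l-value: l=3 → 7.
Orbitals: 7. Each orbital carries two spin states, so 7 × 2 = 14 states.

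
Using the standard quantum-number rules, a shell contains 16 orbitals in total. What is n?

n² = 16 ⇒ n = 4.

n = 4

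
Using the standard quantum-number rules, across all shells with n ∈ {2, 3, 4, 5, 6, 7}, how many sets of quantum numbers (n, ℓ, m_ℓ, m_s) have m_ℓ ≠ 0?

Count contributing orbitals for each principal shell:
n=2 → 2; n=3 → 6; n=4 → 12; n=5 → 20; n=6 → 30; n=7 → 42.
Orbitals: 2 + 6 + 12 + 20 + 30 + 42 = 112. Including both spin states (m_s = ±1/2) gives 2 × 112 = 224 states.

224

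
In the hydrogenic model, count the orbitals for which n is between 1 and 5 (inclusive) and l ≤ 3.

46

For each n in the range, tally the orbitals obeying l ≤ 3:
n=1 → 1; n=2 → 4; n=3 → 9; n=4 → 16; n=5 → 16.
Total orbitals: 1 + 4 + 9 + 16 + 16 = 46.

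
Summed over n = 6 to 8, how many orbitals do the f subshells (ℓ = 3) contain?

21

An f subshell (ℓ = 3) exists for every n ≥ 4, so shells n = 6, 7, 8 each contribute one — 3 subshells.
Since each f subshell has 2·3+1 = 7 orbitals, the total is 3 × 7 = 21.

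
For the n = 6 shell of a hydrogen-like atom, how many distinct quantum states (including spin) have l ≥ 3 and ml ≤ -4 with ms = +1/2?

3

Go through l = 0, …, 5 (the values permitted for n = 6).
The (l, ml) pairs meeting l ≥ 3 and ml ≤ -4 give: l=4 → 1; l=5 → 2.
Orbitals: 1 + 2 = 3. With ms fixed to a single value there is one state per orbital, giving 3 states.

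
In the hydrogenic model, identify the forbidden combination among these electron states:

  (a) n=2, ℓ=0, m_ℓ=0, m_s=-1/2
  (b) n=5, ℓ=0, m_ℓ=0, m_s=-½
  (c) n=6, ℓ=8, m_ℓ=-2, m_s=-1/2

(c) has ℓ = 8 ≥ n = 6, violating 0 ≤ ℓ ≤ n−1.
The remaining sets (a), (b) satisfy all four rules.

(c)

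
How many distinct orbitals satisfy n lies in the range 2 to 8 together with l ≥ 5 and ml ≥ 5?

Treat each shell separately and count matching orbitals:
n=6 → 1; n=7 → 3; n=8 → 6.
Total orbitals: 1 + 3 + 6 = 10.

10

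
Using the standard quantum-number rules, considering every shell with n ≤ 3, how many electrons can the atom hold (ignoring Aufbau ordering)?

28

Total orbitals = 1² + 2² + 3² = 14. Doubling for spin gives 28 electrons.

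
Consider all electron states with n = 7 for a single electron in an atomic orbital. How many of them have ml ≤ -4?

12

Go through l = 0, …, 6 (the values permitted for n = 7).
Contributions: l=4 → 1; l=5 → 2; l=6 → 3.
Orbitals: 1 + 2 + 3 = 6. Each orbital carries two spin states, so 6 × 2 = 12 states.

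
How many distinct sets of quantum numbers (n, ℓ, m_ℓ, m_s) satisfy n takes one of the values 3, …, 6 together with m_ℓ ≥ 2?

40

Treat each shell separately and count matching orbitals:
n=3 → 1; n=4 → 3; n=5 → 6; n=6 → 10.
Orbitals: 1 + 3 + 6 + 10 = 20. Including both spin states (m_s = ±1/2) gives 2 × 20 = 40 states.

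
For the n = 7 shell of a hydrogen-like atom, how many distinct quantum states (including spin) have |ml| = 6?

For n = 7, l ranges over 0 … 6.
The (l, ml) pairs meeting |ml| = 6 give: l=6 → 2.
Orbitals: 2. Each orbital carries two spin states, so 2 × 2 = 4 states.

4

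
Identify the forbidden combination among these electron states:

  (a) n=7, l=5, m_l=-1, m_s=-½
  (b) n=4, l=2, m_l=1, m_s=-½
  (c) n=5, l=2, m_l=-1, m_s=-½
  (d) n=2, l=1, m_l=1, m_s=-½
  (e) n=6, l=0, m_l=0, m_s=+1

(e) has m_s = +1, but an electron's spin must be ±1/2.
The remaining sets (a), (b), (c), (d) satisfy all four rules.

(e)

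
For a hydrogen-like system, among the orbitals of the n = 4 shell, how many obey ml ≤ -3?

The n = 4 shell has l = 0 through 3; check each.
Per l-value: l=3 → 1.
Total orbitals: 1.

1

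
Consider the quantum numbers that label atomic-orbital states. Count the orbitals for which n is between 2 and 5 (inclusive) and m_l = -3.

Go shell by shell, enumerating (l, m_l) with m_l = -3:
n=4 → 1; n=5 → 2.
Total orbitals: 1 + 2 = 3.

3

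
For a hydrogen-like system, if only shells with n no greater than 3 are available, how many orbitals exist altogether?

14

Total orbitals = 1² + 2² + 3² = 14.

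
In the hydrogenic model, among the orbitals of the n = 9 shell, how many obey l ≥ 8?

17

Per l-value: l=8 → 17.
Total orbitals: 17.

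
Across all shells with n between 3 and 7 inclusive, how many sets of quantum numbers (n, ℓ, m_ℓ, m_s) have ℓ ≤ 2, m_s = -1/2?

Count contributing orbitals for each principal shell:
n=3 → 9; n=4 → 9; n=5 → 9; n=6 → 9; n=7 → 9.
Orbitals: 9 + 9 + 9 + 9 + 9 = 45. With m_s fixed to -1/2 there is one state per orbital, so 45 states.

45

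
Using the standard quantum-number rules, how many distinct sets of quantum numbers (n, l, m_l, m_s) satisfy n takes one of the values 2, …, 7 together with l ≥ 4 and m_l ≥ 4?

Work shell by shell — for each n, count the (l, m_l) pairs that satisfy l ≥ 4 and m_l ≥ 4:
n=5 → 1; n=6 → 3; n=7 → 6.
Orbitals: 1 + 3 + 6 = 10. Including both spin states (m_s = ±1/2) gives 2 × 10 = 20 states.

20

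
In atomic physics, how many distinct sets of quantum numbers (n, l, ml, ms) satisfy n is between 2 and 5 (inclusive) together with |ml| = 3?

12

Treat each shell separately and count matching orbitals:
n=4 → 2; n=5 → 4.
Orbitals: 2 + 4 = 6. Including both spin states (ms = ±1/2) gives 2 × 6 = 12 states.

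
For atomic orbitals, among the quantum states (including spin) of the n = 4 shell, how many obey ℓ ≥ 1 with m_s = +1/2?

The n = 4 shell has ℓ = 0 through 3; check each.
The (ℓ, m_ℓ) pairs meeting ℓ ≥ 1 give: ℓ=1 → 3; ℓ=2 → 5; ℓ=3 → 7.
Orbitals: 3 + 5 + 7 = 15. With m_s fixed to a single value there is one state per orbital, giving 15 states.

15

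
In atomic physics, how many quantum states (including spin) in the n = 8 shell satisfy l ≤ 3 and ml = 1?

6

Per l-value: l=1 → 1; l=2 → 1; l=3 → 1.
Orbitals: 1 + 1 + 1 = 3. Each orbital carries two spin states, so 3 × 2 = 6 states.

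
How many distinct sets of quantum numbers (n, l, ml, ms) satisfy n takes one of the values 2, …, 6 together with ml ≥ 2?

Work shell by shell — for each n, count the (l, ml) pairs that satisfy ml ≥ 2:
n=3 → 1; n=4 → 3; n=5 → 6; n=6 → 10.
Orbitals: 1 + 3 + 6 + 10 = 20. Including both spin states (ms = ±1/2) gives 2 × 20 = 40 states.

40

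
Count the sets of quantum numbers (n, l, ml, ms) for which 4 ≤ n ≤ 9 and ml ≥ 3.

112

Treat each shell separately and count matching orbitals:
n=4 → 1; n=5 → 3; n=6 → 6; n=7 → 10; n=8 → 15; n=9 → 21.
Orbitals: 1 + 3 + 6 + 10 + 15 + 21 = 56. Including both spin states (ms = ±1/2) gives 2 × 56 = 112 states.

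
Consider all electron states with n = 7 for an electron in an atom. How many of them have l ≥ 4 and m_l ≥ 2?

The (l, m_l) pairs meeting l ≥ 4 and m_l ≥ 2 give: l=4 → 3; l=5 → 4; l=6 → 5.
Orbitals: 3 + 4 + 5 = 12. Each orbital carries two spin states, so 12 × 2 = 24 states.

24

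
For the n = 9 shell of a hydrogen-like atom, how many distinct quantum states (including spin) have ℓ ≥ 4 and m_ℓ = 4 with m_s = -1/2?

5

The (ℓ, m_ℓ) pairs meeting ℓ ≥ 4 and m_ℓ = 4 give: ℓ=4 → 1; ℓ=5 → 1; ℓ=6 → 1; ℓ=7 → 1; ℓ=8 → 1.
Orbitals: 1 + 1 + 1 + 1 + 1 = 5. With m_s fixed to a single value there is one state per orbital, giving 5 states.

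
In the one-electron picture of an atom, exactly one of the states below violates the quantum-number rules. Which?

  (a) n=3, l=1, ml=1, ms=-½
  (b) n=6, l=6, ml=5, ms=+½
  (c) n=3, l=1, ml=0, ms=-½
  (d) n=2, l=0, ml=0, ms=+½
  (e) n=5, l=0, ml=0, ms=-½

(b) has l = 6 ≥ n = 6, violating 0 ≤ l ≤ n−1.
The remaining sets (a), (c), (d), (e) satisfy all four rules.

(b)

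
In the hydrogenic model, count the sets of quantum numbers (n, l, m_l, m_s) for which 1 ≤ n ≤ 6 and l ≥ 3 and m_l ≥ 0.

56

Treat each shell separately and count matching orbitals:
n=4 → 4; n=5 → 9; n=6 → 15.
Orbitals: 4 + 9 + 15 = 28. Including both spin states (m_s = ±1/2) gives 2 × 28 = 56 states.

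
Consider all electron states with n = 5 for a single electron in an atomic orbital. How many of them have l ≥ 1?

The (l, m_l) pairs meeting l ≥ 1 give: l=1 → 3; l=2 → 5; l=3 → 7; l=4 → 9.
Orbitals: 3 + 5 + 7 + 9 = 24. Each orbital carries two spin states, so 24 × 2 = 48 states.

48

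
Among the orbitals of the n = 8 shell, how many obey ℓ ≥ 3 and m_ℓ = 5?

Contributions: ℓ=5 → 1; ℓ=6 → 1; ℓ=7 → 1.
Total orbitals: 1 + 1 + 1 = 3.

3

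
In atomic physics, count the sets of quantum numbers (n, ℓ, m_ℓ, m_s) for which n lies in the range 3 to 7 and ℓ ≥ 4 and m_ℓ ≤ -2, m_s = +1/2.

Treat each shell separately and count matching orbitals:
n=5 → 3; n=6 → 7; n=7 → 12.
Orbitals: 3 + 7 + 12 = 22. With m_s fixed to +1/2 there is one state per orbital, so 22 states.

22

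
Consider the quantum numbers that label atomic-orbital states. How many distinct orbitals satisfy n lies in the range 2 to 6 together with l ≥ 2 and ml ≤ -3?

10

For each n in the range, tally the orbitals obeying l ≥ 2 and ml ≤ -3:
n=4 → 1; n=5 → 3; n=6 → 6.
Total orbitals: 1 + 3 + 6 = 10.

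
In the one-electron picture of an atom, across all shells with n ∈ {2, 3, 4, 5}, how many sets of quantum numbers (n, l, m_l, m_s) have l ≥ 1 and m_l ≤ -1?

40

Per-shell orbital counts meeting the constraint:
n=2 → 1; n=3 → 3; n=4 → 6; n=5 → 10.
Orbitals: 1 + 3 + 6 + 10 = 20. Including both spin states (m_s = ±1/2) gives 2 × 20 = 40 states.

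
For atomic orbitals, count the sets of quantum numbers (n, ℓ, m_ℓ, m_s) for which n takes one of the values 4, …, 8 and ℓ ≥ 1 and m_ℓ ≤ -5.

Work shell by shell — for each n, count the (ℓ, m_ℓ) pairs that satisfy ℓ ≥ 1 and m_ℓ ≤ -5:
n=6 → 1; n=7 → 3; n=8 → 6.
Orbitals: 1 + 3 + 6 = 10. Including both spin states (m_s = ±1/2) gives 2 × 10 = 20 states.

20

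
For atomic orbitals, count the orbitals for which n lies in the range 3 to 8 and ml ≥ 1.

83

Work shell by shell — for each n, count the (l, ml) pairs that satisfy ml ≥ 1:
n=3 → 3; n=4 → 6; n=5 → 10; n=6 → 15; n=7 → 21; n=8 → 28.
Total orbitals: 3 + 6 + 10 + 15 + 21 + 28 = 83.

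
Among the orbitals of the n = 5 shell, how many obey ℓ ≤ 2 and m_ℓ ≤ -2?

For n = 5, ℓ ranges over 0 … 4.
The (ℓ, m_ℓ) pairs meeting ℓ ≤ 2 and m_ℓ ≤ -2 give: ℓ=2 → 1.
Total orbitals: 1.

1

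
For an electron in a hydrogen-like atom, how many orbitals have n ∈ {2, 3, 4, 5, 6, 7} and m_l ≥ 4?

10

For each n in the range, tally the orbitals obeying m_l ≥ 4:
n=5 → 1; n=6 → 3; n=7 → 6.
Total orbitals: 1 + 3 + 6 = 10.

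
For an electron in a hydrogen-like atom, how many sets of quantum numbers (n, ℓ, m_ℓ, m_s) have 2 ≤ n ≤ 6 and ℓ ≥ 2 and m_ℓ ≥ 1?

Work shell by shell — for each n, count the (ℓ, m_ℓ) pairs that satisfy ℓ ≥ 2 and m_ℓ ≥ 1:
n=3 → 2; n=4 → 5; n=5 → 9; n=6 → 14.
Orbitals: 2 + 5 + 9 + 14 = 30. Including both spin states (m_s = ±1/2) gives 2 × 30 = 60 states.

60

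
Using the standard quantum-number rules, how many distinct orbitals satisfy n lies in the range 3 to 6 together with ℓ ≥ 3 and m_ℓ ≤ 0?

Go shell by shell, enumerating (ℓ, m_ℓ) with ℓ ≥ 3 and m_ℓ ≤ 0:
n=4 → 4; n=5 → 9; n=6 → 15.
Total orbitals: 4 + 9 + 15 = 28.

28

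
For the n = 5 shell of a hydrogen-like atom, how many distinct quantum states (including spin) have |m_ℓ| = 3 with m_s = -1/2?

4

Per ℓ-value: ℓ=3 → 2; ℓ=4 → 2.
Orbitals: 2 + 2 = 4. With m_s fixed to a single value there is one state per orbital, giving 4 states.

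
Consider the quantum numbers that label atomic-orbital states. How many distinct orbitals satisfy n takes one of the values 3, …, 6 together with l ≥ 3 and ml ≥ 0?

Per-shell orbital counts meeting the constraint:
n=4 → 4; n=5 → 9; n=6 → 15.
Total orbitals: 4 + 9 + 15 = 28.

28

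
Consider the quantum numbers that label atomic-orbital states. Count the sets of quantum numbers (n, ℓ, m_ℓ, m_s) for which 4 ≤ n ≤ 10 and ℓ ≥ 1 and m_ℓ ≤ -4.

Treat each shell separately and count matching orbitals:
n=5 → 1; n=6 → 3; n=7 → 6; n=8 → 10; n=9 → 15; n=10 → 21.
Orbitals: 1 + 3 + 6 + 10 + 15 + 21 = 56. Including both spin states (m_s = ±1/2) gives 2 × 56 = 112 states.

112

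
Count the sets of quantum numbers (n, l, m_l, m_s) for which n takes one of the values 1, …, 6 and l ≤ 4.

Go shell by shell, enumerating (l, m_l) with l ≤ 4:
n=1 → 1; n=2 → 4; n=3 → 9; n=4 → 16; n=5 → 25; n=6 → 25.
Orbitals: 1 + 4 + 9 + 16 + 25 + 25 = 80. Including both spin states (m_s = ±1/2) gives 2 × 80 = 160 states.

160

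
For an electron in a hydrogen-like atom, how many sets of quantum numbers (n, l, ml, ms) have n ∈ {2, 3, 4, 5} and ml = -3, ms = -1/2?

Work shell by shell — for each n, count the (l, ml) pairs that satisfy ml = -3:
n=4 → 1; n=5 → 2.
Orbitals: 1 + 2 = 3. With ms fixed to -1/2 there is one state per orbital, so 3 states.

3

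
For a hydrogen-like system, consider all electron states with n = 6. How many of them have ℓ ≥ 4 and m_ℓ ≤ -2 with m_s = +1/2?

Go through ℓ = 0, …, 5 (the values permitted for n = 6).
Contributions: ℓ=4 → 3; ℓ=5 → 4.
Orbitals: 3 + 4 = 7. With m_s fixed to a single value there is one state per orbital, giving 7 states.

7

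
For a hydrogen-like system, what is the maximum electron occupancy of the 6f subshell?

14

A subshell with ℓ = 3 has 2ℓ+1 = 7 orbitals, each holding 2 electrons (spin ±1/2), so 7 × 2 = 14.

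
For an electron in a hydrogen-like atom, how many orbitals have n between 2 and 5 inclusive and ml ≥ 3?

For each n in the range, tally the orbitals obeying ml ≥ 3:
n=4 → 1; n=5 → 3.
Total orbitals: 1 + 3 = 4.

4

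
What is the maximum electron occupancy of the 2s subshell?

A subshell with l = 0 has 2l+1 = 1 orbital, each holding 2 electrons (spin ±1/2), so 1 × 2 = 2.

2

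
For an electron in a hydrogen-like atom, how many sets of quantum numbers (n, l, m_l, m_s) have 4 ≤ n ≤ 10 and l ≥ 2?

686

For each n in the range, tally the orbitals obeying l ≥ 2:
n=4 → 12; n=5 → 21; n=6 → 32; n=7 → 45; n=8 → 60; n=9 → 77; n=10 → 96.
Orbitals: 12 + 21 + 32 + 45 + 60 + 77 + 96 = 343. Including both spin states (m_s = ±1/2) gives 2 × 343 = 686 states.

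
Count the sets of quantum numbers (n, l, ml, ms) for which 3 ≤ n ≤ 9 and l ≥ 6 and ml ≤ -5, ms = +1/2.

16

Per-shell orbital counts meeting the constraint:
n=7 → 2; n=8 → 5; n=9 → 9.
Orbitals: 2 + 5 + 9 = 16. With ms fixed to +1/2 there is one state per orbital, so 16 states.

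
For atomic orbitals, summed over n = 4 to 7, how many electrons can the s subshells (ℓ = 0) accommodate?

8

An s subshell (ℓ = 0) exists for every n ≥ 1, so shells n = 4, 5, 6, 7 each contribute one — 4 subshells.
Since each s subshell holds 2(2·0+1) = 2 electrons, the total is 4 × 2 = 8.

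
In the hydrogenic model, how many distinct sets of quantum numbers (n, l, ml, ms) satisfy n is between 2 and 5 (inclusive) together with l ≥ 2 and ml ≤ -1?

32

Count contributing orbitals for each principal shell:
n=3 → 2; n=4 → 5; n=5 → 9.
Orbitals: 2 + 5 + 9 = 16. Including both spin states (ms = ±1/2) gives 2 × 16 = 32 states.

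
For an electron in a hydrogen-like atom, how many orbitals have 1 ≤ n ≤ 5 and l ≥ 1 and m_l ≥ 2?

10

For each n in the range, tally the orbitals obeying l ≥ 1 and m_l ≥ 2:
n=3 → 1; n=4 → 3; n=5 → 6.
Total orbitals: 1 + 3 + 6 = 10.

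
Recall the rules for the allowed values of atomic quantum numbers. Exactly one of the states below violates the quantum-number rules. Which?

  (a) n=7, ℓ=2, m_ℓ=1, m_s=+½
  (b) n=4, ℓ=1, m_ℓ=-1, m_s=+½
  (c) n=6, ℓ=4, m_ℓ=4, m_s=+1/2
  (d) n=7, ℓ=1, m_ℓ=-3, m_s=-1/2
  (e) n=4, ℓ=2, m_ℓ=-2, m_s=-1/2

(d)

(d) has |m_ℓ| = 3 > ℓ = 1, violating −ℓ ≤ m_ℓ ≤ ℓ.
The remaining sets (a), (b), (c), (e) satisfy all four rules.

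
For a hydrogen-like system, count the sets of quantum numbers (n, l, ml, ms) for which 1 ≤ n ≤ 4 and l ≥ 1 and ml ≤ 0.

Treat each shell separately and count matching orbitals:
n=2 → 2; n=3 → 5; n=4 → 9.
Orbitals: 2 + 5 + 9 = 16. Including both spin states (ms = ±1/2) gives 2 × 16 = 32 states.

32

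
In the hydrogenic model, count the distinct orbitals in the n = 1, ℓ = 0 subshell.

A subshell has 2ℓ+1 orbitals; with ℓ = 0, that's 1.

1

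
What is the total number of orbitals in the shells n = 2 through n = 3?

13

Shell n has n² orbitals: 2²=4 + 3²=9 = 13 orbitals.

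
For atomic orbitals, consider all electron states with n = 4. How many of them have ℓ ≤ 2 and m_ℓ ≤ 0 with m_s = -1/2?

6

With n = 4 the allowed ℓ are 0, 1, …, 3.
Orbitals with ℓ ≤ 2 and m_ℓ ≤ 0, by ℓ: ℓ=0 → 1; ℓ=1 → 2; ℓ=2 → 3.
Orbitals: 1 + 2 + 3 = 6. With m_s fixed to a single value there is one state per orbital, giving 6 states.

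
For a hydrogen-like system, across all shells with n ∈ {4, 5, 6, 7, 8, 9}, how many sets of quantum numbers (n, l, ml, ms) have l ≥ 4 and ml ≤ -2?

130

Go shell by shell, enumerating (l, ml) with l ≥ 4 and ml ≤ -2:
n=5 → 3; n=6 → 7; n=7 → 12; n=8 → 18; n=9 → 25.
Orbitals: 3 + 7 + 12 + 18 + 25 = 65. Including both spin states (ms = ±1/2) gives 2 × 65 = 130 states.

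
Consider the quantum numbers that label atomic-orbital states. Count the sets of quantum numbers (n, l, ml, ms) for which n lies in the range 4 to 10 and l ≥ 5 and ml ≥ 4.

Work shell by shell — for each n, count the (l, ml) pairs that satisfy l ≥ 5 and ml ≥ 4:
n=6 → 2; n=7 → 5; n=8 → 9; n=9 → 14; n=10 → 20.
Orbitals: 2 + 5 + 9 + 14 + 20 = 50. Including both spin states (ms = ±1/2) gives 2 × 50 = 100 states.

100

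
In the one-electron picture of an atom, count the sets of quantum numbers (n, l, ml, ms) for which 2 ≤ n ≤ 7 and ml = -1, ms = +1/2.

For each n in the range, tally the orbitals obeying ml = -1:
n=2 → 1; n=3 → 2; n=4 → 3; n=5 → 4; n=6 → 5; n=7 → 6.
Orbitals: 1 + 2 + 3 + 4 + 5 + 6 = 21. With ms fixed to +1/2 there is one state per orbital, so 21 states.

21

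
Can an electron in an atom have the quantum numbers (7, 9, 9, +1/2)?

The orbital quantum number must satisfy 0 ≤ l ≤ n−1. With n = 7 the allowed l values are 0, 1, 2, 3, 4, 5, 6, so l = 9 is out of range.

Invalid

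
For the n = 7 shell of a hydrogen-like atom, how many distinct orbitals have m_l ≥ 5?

With n = 7 the allowed l are 0, 1, …, 6.
The (l, m_l) pairs meeting m_l ≥ 5 give: l=5 → 1; l=6 → 2.
Total orbitals: 1 + 2 = 3.

3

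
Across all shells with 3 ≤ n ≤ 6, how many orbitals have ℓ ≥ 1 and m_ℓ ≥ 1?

For each n in the range, tally the orbitals obeying ℓ ≥ 1 and m_ℓ ≥ 1:
n=3 → 3; n=4 → 6; n=5 → 10; n=6 → 15.
Total orbitals: 3 + 6 + 10 + 15 = 34.

34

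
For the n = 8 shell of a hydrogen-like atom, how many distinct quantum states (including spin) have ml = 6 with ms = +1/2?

For n = 8, l ranges over 0 … 7.
Contributions: l=6 → 1; l=7 → 1.
Orbitals: 1 + 1 = 2. With ms fixed to a single value there is one state per orbital, giving 2 states.

2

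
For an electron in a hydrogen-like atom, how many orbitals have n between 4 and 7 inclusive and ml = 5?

3

For each n in the range, tally the orbitals obeying ml = 5:
n=6 → 1; n=7 → 2.
Total orbitals: 1 + 2 = 3.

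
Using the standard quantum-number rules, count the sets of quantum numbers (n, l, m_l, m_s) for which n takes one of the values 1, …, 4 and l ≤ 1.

26

Per-shell orbital counts meeting the constraint:
n=1 → 1; n=2 → 4; n=3 → 4; n=4 → 4.
Orbitals: 1 + 4 + 4 + 4 = 13. Including both spin states (m_s = ±1/2) gives 2 × 13 = 26 states.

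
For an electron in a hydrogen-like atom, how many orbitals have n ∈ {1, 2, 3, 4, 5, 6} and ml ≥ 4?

Go shell by shell, enumerating (l, ml) with ml ≥ 4:
n=5 → 1; n=6 → 3.
Total orbitals: 1 + 3 = 4.

4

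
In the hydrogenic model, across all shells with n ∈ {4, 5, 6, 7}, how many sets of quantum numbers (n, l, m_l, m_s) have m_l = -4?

12

Go shell by shell, enumerating (l, m_l) with m_l = -4:
n=5 → 1; n=6 → 2; n=7 → 3.
Orbitals: 1 + 2 + 3 = 6. Including both spin states (m_s = ±1/2) gives 2 × 6 = 12 states.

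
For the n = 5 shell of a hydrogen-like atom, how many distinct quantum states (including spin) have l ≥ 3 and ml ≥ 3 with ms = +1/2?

3

The n = 5 shell has l = 0 through 4; check each.
Per l-value: l=3 → 1; l=4 → 2.
Orbitals: 1 + 2 = 3. With ms fixed to a single value there is one state per orbital, giving 3 states.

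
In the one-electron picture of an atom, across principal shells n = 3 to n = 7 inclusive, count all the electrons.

Shell n has n² orbitals: 3²=9 + 4²=16 + 5²=25 + 6²=36 + 7²=49 = 135 orbitals.
Two spin states per orbital: 2 × 135 = 270 electrons.

270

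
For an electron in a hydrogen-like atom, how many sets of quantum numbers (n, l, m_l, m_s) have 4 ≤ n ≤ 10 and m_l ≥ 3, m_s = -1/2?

Count contributing orbitals for each principal shell:
n=4 → 1; n=5 → 3; n=6 → 6; n=7 → 10; n=8 → 15; n=9 → 21; n=10 → 28.
Orbitals: 1 + 3 + 6 + 10 + 15 + 21 + 28 = 84. With m_s fixed to -1/2 there is one state per orbital, so 84 states.

84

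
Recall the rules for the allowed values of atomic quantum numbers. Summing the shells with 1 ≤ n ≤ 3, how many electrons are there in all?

28

Shell n has n² orbitals: 1²=1 + 2²=4 + 3²=9 = 14 orbitals.
Two spin states per orbital: 2 × 14 = 28 electrons.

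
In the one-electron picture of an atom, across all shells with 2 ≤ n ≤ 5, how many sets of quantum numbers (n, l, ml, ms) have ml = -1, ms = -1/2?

Go shell by shell, enumerating (l, ml) with ml = -1:
n=2 → 1; n=3 → 2; n=4 → 3; n=5 → 4.
Orbitals: 1 + 2 + 3 + 4 = 10. With ms fixed to -1/2 there is one state per orbital, so 10 states.

10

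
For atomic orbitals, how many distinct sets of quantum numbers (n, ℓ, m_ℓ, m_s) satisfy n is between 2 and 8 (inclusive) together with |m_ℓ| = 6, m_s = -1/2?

Go shell by shell, enumerating (ℓ, m_ℓ) with |m_ℓ| = 6:
n=7 → 2; n=8 → 4.
Orbitals: 2 + 4 = 6. With m_s fixed to -1/2 there is one state per orbital, so 6 states.

6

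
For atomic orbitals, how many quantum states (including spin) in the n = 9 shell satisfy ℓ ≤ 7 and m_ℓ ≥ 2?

42

The (ℓ, m_ℓ) pairs meeting ℓ ≤ 7 and m_ℓ ≥ 2 give: ℓ=2 → 1; ℓ=3 → 2; ℓ=4 → 3; ℓ=5 → 4; ℓ=6 → 5; ℓ=7 → 6.
Orbitals: 1 + 2 + 3 + 4 + 5 + 6 = 21. Each orbital carries two spin states, so 21 × 2 = 42 states.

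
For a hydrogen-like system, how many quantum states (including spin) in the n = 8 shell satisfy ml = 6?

With n = 8 the allowed l are 0, 1, …, 7.
Contributions: l=6 → 1; l=7 → 1.
Orbitals: 1 + 1 = 2. Each orbital carries two spin states, so 2 × 2 = 4 states.

4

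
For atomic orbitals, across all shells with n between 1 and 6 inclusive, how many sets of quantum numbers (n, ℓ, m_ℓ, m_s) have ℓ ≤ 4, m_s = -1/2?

Work shell by shell — for each n, count the (ℓ, m_ℓ) pairs that satisfy ℓ ≤ 4:
n=1 → 1; n=2 → 4; n=3 → 9; n=4 → 16; n=5 → 25; n=6 → 25.
Orbitals: 1 + 4 + 9 + 16 + 25 + 25 = 80. With m_s fixed to -1/2 there is one state per orbital, so 80 states.

80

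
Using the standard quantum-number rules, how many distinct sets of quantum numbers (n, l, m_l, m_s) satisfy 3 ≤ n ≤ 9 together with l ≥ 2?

For each n in the range, tally the orbitals obeying l ≥ 2:
n=3 → 5; n=4 → 12; n=5 → 21; n=6 → 32; n=7 → 45; n=8 → 60; n=9 → 77.
Orbitals: 5 + 12 + 21 + 32 + 45 + 60 + 77 = 252. Including both spin states (m_s = ±1/2) gives 2 × 252 = 504 states.

504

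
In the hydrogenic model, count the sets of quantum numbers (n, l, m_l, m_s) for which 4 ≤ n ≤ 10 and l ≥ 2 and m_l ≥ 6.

40

Count contributing orbitals for each principal shell:
n=7 → 1; n=8 → 3; n=9 → 6; n=10 → 10.
Orbitals: 1 + 3 + 6 + 10 = 20. Including both spin states (m_s = ±1/2) gives 2 × 20 = 40 states.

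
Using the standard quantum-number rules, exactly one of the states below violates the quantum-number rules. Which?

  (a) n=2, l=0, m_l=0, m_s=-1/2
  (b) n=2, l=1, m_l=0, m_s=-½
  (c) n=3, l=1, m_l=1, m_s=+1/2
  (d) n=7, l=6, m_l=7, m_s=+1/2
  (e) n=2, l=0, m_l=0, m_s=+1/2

(d) has |m_l| = 7 > l = 6, violating −l ≤ m_l ≤ l.
The remaining sets (a), (b), (c), (e) satisfy all four rules.

(d)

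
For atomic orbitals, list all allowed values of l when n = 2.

l is an integer with 0 ≤ l ≤ n−1, so for n = 2: l = 0, 1.

0, 1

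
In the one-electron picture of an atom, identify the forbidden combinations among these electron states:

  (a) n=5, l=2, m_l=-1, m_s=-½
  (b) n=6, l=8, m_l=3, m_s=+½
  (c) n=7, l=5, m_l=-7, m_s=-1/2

(b) and (c)

(b) has l = 8 ≥ n = 6, violating 0 ≤ l ≤ n−1.
(c) has |m_l| = 7 > l = 5, violating −l ≤ m_l ≤ l.
The remaining set (a) satisfies all four rules.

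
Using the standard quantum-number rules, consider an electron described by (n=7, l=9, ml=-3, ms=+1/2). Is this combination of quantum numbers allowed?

Not allowed

The orbital quantum number must satisfy 0 ≤ l ≤ n−1. With n = 7 the allowed l values are 0, 1, 2, 3, 4, 5, 6, so l = 9 is out of range.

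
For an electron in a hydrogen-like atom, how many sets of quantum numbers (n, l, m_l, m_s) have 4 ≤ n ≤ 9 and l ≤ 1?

48

Work shell by shell — for each n, count the (l, m_l) pairs that satisfy l ≤ 1:
n=4 → 4; n=5 → 4; n=6 → 4; n=7 → 4; n=8 → 4; n=9 → 4.
Orbitals: 4 + 4 + 4 + 4 + 4 + 4 = 24. Including both spin states (m_s = ±1/2) gives 2 × 24 = 48 states.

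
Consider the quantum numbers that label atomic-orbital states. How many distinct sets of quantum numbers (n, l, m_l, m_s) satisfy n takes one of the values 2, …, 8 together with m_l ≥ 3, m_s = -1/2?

35

Treat each shell separately and count matching orbitals:
n=4 → 1; n=5 → 3; n=6 → 6; n=7 → 10; n=8 → 15.
Orbitals: 1 + 3 + 6 + 10 + 15 = 35. With m_s fixed to -1/2 there is one state per orbital, so 35 states.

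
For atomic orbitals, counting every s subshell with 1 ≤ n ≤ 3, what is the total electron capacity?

An s subshell (l = 0) exists for every n ≥ 1, so shells n = 1, 2, 3 each contribute one — 3 subshells.
Since each s subshell holds 2(2·0+1) = 2 electrons, the total is 3 × 2 = 6.

6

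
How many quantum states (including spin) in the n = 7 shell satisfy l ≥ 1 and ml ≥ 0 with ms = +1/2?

The n = 7 shell has l = 0 through 6; check each.
The (l, ml) pairs meeting l ≥ 1 and ml ≥ 0 give: l=1 → 2; l=2 → 3; l=3 → 4; l=4 → 5; l=5 → 6; l=6 → 7.
Orbitals: 2 + 3 + 4 + 5 + 6 + 7 = 27. With ms fixed to a single value there is one state per orbital, giving 27 states.

27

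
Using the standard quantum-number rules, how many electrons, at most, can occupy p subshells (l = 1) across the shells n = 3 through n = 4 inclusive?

12

A p subshell (l = 1) exists for every n ≥ 2, so shells n = 3, 4 each contribute one — 2 subshells.
Since each p subshell holds 2(2·1+1) = 6 electrons, the total is 2 × 6 = 12.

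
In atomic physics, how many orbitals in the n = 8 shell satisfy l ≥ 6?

28

Per l-value: l=6 → 13; l=7 → 15.
Total orbitals: 13 + 15 = 28.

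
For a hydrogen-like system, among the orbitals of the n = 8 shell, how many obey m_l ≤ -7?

Per l-value: l=7 → 1.
Total orbitals: 1.

1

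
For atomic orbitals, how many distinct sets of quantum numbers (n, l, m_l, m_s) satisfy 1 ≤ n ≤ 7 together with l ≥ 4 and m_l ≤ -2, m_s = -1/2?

22

Go shell by shell, enumerating (l, m_l) with l ≥ 4 and m_l ≤ -2:
n=5 → 3; n=6 → 7; n=7 → 12.
Orbitals: 3 + 7 + 12 = 22. With m_s fixed to -1/2 there is one state per orbital, so 22 states.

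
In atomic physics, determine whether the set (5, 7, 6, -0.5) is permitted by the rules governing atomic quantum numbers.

The orbital quantum number must satisfy 0 ≤ ℓ ≤ n−1. With n = 5 the allowed ℓ values are 0, 1, 2, 3, 4, so ℓ = 7 is out of range.

Not allowed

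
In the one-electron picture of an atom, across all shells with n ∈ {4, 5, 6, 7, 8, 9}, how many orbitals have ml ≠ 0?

Work shell by shell — for each n, count the (l, ml) pairs that satisfy ml ≠ 0:
n=4 → 12; n=5 → 20; n=6 → 30; n=7 → 42; n=8 → 56; n=9 → 72.
Total orbitals: 12 + 20 + 30 + 42 + 56 + 72 = 232.

232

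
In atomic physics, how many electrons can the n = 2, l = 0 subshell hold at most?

2

A subshell with l = 0 has 2l+1 = 1 orbital, each holding 2 electrons (spin ±1/2), so 1 × 2 = 2.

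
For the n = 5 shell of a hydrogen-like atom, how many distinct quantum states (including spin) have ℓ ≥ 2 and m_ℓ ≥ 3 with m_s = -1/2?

Per ℓ-value: ℓ=3 → 1; ℓ=4 → 2.
Orbitals: 1 + 2 = 3. With m_s fixed to a single value there is one state per orbital, giving 3 states.

3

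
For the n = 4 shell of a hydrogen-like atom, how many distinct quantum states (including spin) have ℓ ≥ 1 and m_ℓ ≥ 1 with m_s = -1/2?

6

Go through ℓ = 0, …, 3 (the values permitted for n = 4).
The (ℓ, m_ℓ) pairs meeting ℓ ≥ 1 and m_ℓ ≥ 1 give: ℓ=1 → 1; ℓ=2 → 2; ℓ=3 → 3.
Orbitals: 1 + 2 + 3 = 6. With m_s fixed to a single value there is one state per orbital, giving 6 states.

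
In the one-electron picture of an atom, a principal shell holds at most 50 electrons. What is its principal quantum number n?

n = 5

2n² = 50 ⇒ n² = 25 ⇒ n = 5.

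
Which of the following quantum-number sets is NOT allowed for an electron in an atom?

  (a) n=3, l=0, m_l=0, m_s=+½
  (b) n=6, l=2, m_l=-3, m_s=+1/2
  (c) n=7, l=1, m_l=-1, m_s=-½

(b) has |m_l| = 3 > l = 2, violating −l ≤ m_l ≤ l.
The remaining sets (a), (c) satisfy all four rules.

(b)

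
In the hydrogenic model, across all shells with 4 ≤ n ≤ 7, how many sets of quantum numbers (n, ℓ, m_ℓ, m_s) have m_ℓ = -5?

6

Count contributing orbitals for each principal shell:
n=6 → 1; n=7 → 2.
Orbitals: 1 + 2 = 3. Including both spin states (m_s = ±1/2) gives 2 × 3 = 6 states.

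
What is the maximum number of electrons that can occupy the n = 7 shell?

98

A shell holds 2n² electrons: 2 × 7² = 2 × 49 = 98.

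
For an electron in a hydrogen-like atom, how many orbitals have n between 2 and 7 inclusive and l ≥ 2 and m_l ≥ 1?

50

Per-shell orbital counts meeting the constraint:
n=3 → 2; n=4 → 5; n=5 → 9; n=6 → 14; n=7 → 20.
Total orbitals: 2 + 5 + 9 + 14 + 20 = 50.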